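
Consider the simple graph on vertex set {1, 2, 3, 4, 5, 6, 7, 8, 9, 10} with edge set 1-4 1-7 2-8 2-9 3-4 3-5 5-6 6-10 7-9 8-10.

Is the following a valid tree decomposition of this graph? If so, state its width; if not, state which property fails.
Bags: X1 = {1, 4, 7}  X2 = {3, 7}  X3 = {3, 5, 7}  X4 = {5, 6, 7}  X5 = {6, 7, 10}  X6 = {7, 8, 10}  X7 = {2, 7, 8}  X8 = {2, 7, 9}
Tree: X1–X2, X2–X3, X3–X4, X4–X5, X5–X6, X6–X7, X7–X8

A tree decomposition must satisfy three properties: every vertex lies in some bag; for every edge, both endpoints lie together in some bag; and for every vertex, the bags containing it form a connected subtree. Here edge (4,3) lies in no bag, so the decomposition is invalid.

No — edge (4,3) lies in no bag.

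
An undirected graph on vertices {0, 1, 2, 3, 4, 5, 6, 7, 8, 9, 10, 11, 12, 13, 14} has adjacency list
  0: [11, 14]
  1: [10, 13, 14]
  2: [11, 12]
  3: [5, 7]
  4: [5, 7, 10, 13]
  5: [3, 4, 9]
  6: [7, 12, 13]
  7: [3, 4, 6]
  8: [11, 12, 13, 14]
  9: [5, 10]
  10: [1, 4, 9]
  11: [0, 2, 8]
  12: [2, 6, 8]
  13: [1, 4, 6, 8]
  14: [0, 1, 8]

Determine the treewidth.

3

A width-3 tree decomposition is:
Bags: B1 = {0, 2, 11, 14}  B2 = {2, 8, 11, 14}  B3 = {2, 8, 12, 14}  B4 = {1, 8, 12, 14}  B5 = {1, 8, 12, 13}  B6 = {1, 6, 12, 13}  B7 = {1, 6, 10, 13}  B8 = {4, 6, 10, 13}  B9 = {4, 6, 7, 10}  B10 = {4, 7, 9, 10}  B11 = {4, 5, 7, 9}  B12 = {3, 5, 7, 9}
Tree: B1–B2, B2–B3, B3–B4, B4–B5, B5–B6, B6–B7, B7–B8, B8–B9, B9–B10, B10–B11, B11–B12
Each bag holds 4 vertices, so the decomposition has width 3, which upper-bounds the treewidth. For the lower bound: the 4 vertex sets {0,2,11}, {14}, {8}, {1,6,12,13} are disjoint, each induces a connected subgraph, and every pair is joined by at least one edge of G. Contracting each set to a single vertex therefore yields K_{4} as a minor, and since treewidth is minor-monotone, tw(G) ≥ tw(K_{4}) = 3. The upper and lower bounds meet at 3, so that is the treewidth.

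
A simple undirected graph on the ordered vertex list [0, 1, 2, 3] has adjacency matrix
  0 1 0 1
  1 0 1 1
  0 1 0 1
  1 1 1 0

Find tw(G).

A width-2 tree decomposition is:
Bags: B1 = {1, 2, 3}  B2 = {0, 1, 3}
Tree: B1–B2
Every bag has size at most 3, so the width is 3 − 1 = 2 and tw(G) ≤ 2. Conversely, {0, 1, 3} is a clique of size 3, and the vertices of any clique must share a bag in every tree decomposition; so some bag has ≥ 3 vertices and tw(G) ≥ 2. Therefore the treewidth is 2.

2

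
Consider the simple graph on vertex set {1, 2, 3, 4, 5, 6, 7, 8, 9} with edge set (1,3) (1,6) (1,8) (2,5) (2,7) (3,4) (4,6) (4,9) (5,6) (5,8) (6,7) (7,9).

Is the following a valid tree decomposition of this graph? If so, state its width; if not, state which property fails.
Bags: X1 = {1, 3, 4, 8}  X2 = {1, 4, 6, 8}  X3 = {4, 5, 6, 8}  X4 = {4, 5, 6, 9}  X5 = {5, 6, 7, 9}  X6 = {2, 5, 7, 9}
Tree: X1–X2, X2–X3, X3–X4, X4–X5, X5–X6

Checking the three conditions: (i) the bags cover all of {1, 2, 3, 4, 5, 6, 7, 8, 9}; (ii) for each edge, some bag contains both endpoints; (iii) the bags containing any fixed vertex form a subtree. All hold, so the decomposition is valid with width 4 − 1 = 3.

Yes; width 3.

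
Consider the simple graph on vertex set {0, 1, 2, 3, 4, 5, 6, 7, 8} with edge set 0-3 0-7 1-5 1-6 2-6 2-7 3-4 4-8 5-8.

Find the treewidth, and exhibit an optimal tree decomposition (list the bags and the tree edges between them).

Treewidth 2.
One such decomposition:
Bags: B1 = {0, 2, 7}  B2 = {0, 2, 6}  B3 = {0, 1, 6}  B4 = {0, 1, 5}  B5 = {0, 5, 8}  B6 = {0, 4, 8}  B7 = {0, 3, 4}
Tree: B1–B2, B2–B3, B3–B4, B4–B5, B5–B6, B6–B7

The largest bag has 3 vertices, giving width 2; this decomposition certifies tw(G) ≤ 2. For the lower bound, G contains the cycle 0–7–2–6–1–5–8–4–3–0, so G is not a forest; only forests have treewidth ≤ 1, hence tw(G) ≥ 2. The upper and lower bounds meet at 2, so that is the treewidth.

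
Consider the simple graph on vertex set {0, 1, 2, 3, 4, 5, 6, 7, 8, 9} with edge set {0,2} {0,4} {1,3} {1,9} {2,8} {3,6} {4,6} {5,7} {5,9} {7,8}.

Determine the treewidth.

2

A width-2 tree decomposition is:
Bags: B1 = {5, 7, 8}  B2 = {2, 5, 8}  B3 = {0, 2, 5}  B4 = {0, 4, 5}  B5 = {4, 5, 6}  B6 = {3, 5, 6}  B7 = {1, 3, 5}  B8 = {1, 5, 9}
Tree: B1–B2, B2–B3, B3–B4, B4–B5, B5–B6, B6–B7, B7–B8
Each bag holds 3 vertices, so the decomposition has width 2, which upper-bounds the treewidth. For the lower bound, G contains the cycle 5–7–8–2–0–4–6–3–1–9–5, so G is not a forest; only forests have treewidth ≤ 1, hence tw(G) ≥ 2. Combining the bounds, tw(G) = 2.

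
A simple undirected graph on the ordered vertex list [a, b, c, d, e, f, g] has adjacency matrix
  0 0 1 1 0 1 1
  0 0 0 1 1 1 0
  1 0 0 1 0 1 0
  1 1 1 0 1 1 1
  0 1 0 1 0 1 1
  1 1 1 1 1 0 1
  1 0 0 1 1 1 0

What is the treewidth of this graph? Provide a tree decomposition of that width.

Each bag holds 4 vertices, so the decomposition has width 3, which upper-bounds the treewidth. Conversely, {d, e, f, g} is a clique of size 4, and the vertices of any clique must share a bag in every tree decomposition; so some bag has ≥ 4 vertices and tw(G) ≥ 3. The upper and lower bounds meet at 3, so that is the treewidth.

Treewidth 3.
Bags: B1 = {d, e, f, g}  B2 = {a, d, f, g}  B3 = {b, d, e, f}  B4 = {a, c, d, f}
Tree: B1–B2, B1–B3, B2–B4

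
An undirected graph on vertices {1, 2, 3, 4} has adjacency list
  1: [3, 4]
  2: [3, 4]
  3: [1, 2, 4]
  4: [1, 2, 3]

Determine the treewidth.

2

A width-2 tree decomposition is:
Bags: B1 = {2, 3, 4}  B2 = {1, 3, 4}
Tree: B1–B2
Every bag has size at most 3, so the width is 3 − 1 = 2 and tw(G) ≤ 2. Conversely, {1, 3, 4} is a clique of size 3, and the vertices of any clique must share a bag in every tree decomposition; so some bag has ≥ 3 vertices and tw(G) ≥ 2. Therefore the treewidth is 2.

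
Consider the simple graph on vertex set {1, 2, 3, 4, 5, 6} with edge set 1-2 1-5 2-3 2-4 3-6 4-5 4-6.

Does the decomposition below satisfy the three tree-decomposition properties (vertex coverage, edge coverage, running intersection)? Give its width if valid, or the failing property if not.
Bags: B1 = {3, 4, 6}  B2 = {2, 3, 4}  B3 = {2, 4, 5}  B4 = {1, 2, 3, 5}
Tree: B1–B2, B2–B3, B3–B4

A tree decomposition must satisfy three properties: every vertex lies in some bag; for every edge, both endpoints lie together in some bag; and for every vertex, the bags containing it form a connected subtree. Here bags containing vertex 3 are not connected in the tree, so the decomposition is invalid.

No — bags containing vertex 3 are not connected in the tree.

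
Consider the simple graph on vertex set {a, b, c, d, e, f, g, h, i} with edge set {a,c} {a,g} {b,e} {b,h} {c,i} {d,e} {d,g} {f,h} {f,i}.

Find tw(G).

2

A width-2 tree decomposition is:
Bags: B1 = {a, c, i}  B2 = {a, g, i}  B3 = {d, g, i}  B4 = {d, e, i}  B5 = {b, e, i}  B6 = {b, h, i}  B7 = {f, h, i}
Tree: B1–B2, B2–B3, B3–B4, B4–B5, B5–B6, B6–B7
Every bag has size at most 3, so the width is 3 − 1 = 2 and tw(G) ≤ 2. Since i–c–a–g–d–e–b–h–f–i is a cycle in G, G is not acyclic. Forests are exactly the graphs of treewidth ≤ 1, so tw(G) ≥ 2. Hence tw(G) = 2 exactly.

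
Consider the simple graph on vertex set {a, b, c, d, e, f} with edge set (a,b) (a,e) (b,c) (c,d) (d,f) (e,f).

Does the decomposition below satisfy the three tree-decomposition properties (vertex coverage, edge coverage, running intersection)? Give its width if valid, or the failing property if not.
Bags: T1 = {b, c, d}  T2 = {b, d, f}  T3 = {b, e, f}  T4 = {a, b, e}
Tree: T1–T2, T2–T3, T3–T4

Yes; width 2.

Every vertex of G appears in some bag (union = {a, b, c, d, e, f}); every edge is covered by a bag; and for each vertex v the set of bags containing v is connected in the bag tree. The decomposition is therefore valid. The largest bag has 3 vertices, so the width is 2.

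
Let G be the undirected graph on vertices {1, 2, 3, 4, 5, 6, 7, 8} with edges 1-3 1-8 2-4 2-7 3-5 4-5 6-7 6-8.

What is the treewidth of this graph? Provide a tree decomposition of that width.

Treewidth 2.
One such decomposition:
Bags: B1 = {1, 3, 8}  B2 = {3, 6, 8}  B3 = {3, 6, 7}  B4 = {2, 3, 7}  B5 = {2, 3, 4}  B6 = {3, 4, 5}
Tree: B1–B2, B2–B3, B3–B4, B4–B5, B5–B6

The largest bag has 3 vertices, giving width 2; this decomposition certifies tw(G) ≤ 2. For the lower bound, G contains the cycle 3–1–8–6–7–2–4–5–3, so G is not a forest; only forests have treewidth ≤ 1, hence tw(G) ≥ 2. Hence tw(G) = 2 exactly.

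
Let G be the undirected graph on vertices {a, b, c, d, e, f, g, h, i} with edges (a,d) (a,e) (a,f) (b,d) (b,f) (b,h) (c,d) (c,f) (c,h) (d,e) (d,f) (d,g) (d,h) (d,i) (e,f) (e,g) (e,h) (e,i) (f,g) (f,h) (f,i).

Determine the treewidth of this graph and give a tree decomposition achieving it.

Treewidth 3.
One such decomposition:
Bags: B1 = {d, e, f, g}  B2 = {d, e, f, h}  B3 = {d, e, f, i}  B4 = {b, d, f, h}  B5 = {c, d, f, h}  B6 = {a, d, e, f}
Tree: B1–B2, B1–B3, B2–B4, B4–B5, B3–B6

Every bag has size at most 4, so the width is 4 − 1 = 3 and tw(G) ≤ 3. On the other hand G contains the 4-clique {d, e, f, g}. A clique must lie in a single bag of any decomposition, so no decomposition can have width below 3. Therefore the treewidth is 3.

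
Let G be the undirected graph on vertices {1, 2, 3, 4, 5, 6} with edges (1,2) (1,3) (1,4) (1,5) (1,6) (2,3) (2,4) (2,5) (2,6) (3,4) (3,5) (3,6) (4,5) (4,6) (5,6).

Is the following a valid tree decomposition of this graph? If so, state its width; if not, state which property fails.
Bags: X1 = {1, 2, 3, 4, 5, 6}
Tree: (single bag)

Every vertex of G appears in some bag (union = {1, 2, 3, 4, 5, 6}); every edge is covered by a bag; and for each vertex v the set of bags containing v is connected in the bag tree. The decomposition is therefore valid. The largest bag has 6 vertices, so the width is 5.

Yes; width 5.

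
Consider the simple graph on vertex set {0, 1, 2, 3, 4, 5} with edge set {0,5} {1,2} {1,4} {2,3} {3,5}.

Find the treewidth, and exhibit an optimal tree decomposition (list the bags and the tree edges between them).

Each bag holds 2 vertices, so the decomposition has width 1, which upper-bounds the treewidth. Any graph with an edge has treewidth ≥ 1, and G has the edge 0–5. Therefore the treewidth is 1.

Treewidth 1.
One optimal decomposition is:
Bags: B1 = {0, 5}  B2 = {3, 5}  B3 = {2, 3}  B4 = {1, 2}  B5 = {1, 4}
Tree: B1–B2, B2–B3, B3–B4, B4–B5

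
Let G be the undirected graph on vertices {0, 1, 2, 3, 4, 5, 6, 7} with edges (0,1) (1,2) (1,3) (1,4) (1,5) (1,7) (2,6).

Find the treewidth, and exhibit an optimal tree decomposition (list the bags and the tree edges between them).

Treewidth 1.
Bags: B1 = {0, 1}  B2 = {1, 2}  B3 = {2, 6}  B4 = {1, 5}  B5 = {1, 7}  B6 = {1, 4}  B7 = {1, 3}
Tree: B1–B2, B2–B3, B2–B4, B1–B5, B4–B6, B4–B7

The largest bag has 2 vertices, giving width 1; this decomposition certifies tw(G) ≤ 1. G has an edge, so its treewidth is at least 1. Hence tw(G) = 1 exactly.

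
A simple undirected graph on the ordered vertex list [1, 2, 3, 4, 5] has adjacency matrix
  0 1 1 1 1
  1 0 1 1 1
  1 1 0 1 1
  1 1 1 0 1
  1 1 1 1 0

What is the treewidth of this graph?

A width-4 tree decomposition is:
Bags: B1 = {1, 2, 3, 4, 5}
Tree: (single bag)
A single bag containing all 5 vertices is trivially a valid decomposition of width 4. Conversely, {1, 2, 3, 4, 5} is a clique of size 5, and the vertices of any clique must share a bag in every tree decomposition; so some bag has ≥ 5 vertices and tw(G) ≥ 4. Therefore the treewidth is 4.

4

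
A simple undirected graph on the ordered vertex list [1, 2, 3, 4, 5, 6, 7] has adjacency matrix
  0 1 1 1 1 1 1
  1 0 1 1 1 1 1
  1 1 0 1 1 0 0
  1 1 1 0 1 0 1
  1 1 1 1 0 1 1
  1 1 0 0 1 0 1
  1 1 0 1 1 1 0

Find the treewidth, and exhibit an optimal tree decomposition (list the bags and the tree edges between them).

Treewidth 4.
One such decomposition:
Bags: B1 = {1, 2, 3, 4, 5}  B2 = {1, 2, 4, 5, 7}  B3 = {1, 2, 5, 6, 7}
Tree: B1–B2, B2–B3

Every bag has size at most 5, so the width is 5 − 1 = 4 and tw(G) ≤ 4. Conversely, {1, 2, 3, 4, 5} is a clique of size 5, and the vertices of any clique must share a bag in every tree decomposition; so some bag has ≥ 5 vertices and tw(G) ≥ 4. Combining the bounds, tw(G) = 4.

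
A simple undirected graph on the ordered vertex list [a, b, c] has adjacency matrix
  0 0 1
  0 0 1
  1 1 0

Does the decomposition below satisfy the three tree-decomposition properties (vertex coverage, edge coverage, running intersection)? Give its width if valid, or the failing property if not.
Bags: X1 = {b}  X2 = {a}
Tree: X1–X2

A tree decomposition must satisfy three properties: every vertex lies in some bag; for every edge, both endpoints lie together in some bag; and for every vertex, the bags containing it form a connected subtree. Here vertex c appears in no bag, so the decomposition is invalid.

No — vertex c appears in no bag.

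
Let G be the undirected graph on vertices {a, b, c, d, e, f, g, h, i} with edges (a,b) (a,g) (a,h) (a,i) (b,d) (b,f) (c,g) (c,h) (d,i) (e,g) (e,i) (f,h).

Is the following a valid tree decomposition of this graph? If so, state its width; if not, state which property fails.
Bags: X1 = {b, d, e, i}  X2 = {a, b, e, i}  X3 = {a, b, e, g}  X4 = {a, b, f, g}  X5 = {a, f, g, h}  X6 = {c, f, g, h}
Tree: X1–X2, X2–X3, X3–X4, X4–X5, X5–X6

Vertex coverage: the bags together contain {a, b, c, d, e, f, g, h, i}, the full vertex set. Edge coverage: each edge of G has both endpoints in at least one bag. Running intersection: for every vertex, the bags containing it form a connected subtree. All three properties hold, so this is a valid tree decomposition of width max|bag| − 1 = 3, and hence tw(G) ≤ 3.

Yes; width 3.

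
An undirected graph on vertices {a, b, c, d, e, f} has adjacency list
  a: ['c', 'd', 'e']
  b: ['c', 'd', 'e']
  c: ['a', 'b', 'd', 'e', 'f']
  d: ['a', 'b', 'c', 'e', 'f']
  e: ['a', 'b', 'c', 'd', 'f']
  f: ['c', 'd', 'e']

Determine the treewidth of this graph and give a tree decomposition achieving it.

Every bag has size at most 4, so the width is 4 − 1 = 3 and tw(G) ≤ 3. For the lower bound, the 4 vertices {a, c, d, e} are pairwise adjacent, and any tree decomposition puts a clique entirely inside one bag — forcing width ≥ 3. Hence tw(G) = 3 exactly.

Treewidth 3.
One such decomposition:
Bags: B1 = {a, c, d, e}  B2 = {b, c, d, e}  B3 = {c, d, e, f}
Tree: B1–B2, B1–B3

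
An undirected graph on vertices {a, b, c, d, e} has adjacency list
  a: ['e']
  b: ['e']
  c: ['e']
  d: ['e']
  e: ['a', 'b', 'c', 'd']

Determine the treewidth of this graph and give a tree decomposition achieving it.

Treewidth 1.
One such decomposition:
Bags: B1 = {c, e}  B2 = {d, e}  B3 = {a, e}  B4 = {b, e}
Tree: B1–B2, B1–B3, B1–B4

Each bag holds 2 vertices, so the decomposition has width 1, which upper-bounds the treewidth. Any graph with an edge has treewidth ≥ 1, and G has the edge c–e. Hence tw(G) = 1 exactly.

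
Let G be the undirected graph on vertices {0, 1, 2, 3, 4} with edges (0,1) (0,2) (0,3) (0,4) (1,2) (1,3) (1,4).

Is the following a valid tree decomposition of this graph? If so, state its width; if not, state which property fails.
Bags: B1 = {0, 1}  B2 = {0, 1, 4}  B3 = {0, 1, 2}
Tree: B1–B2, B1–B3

A tree decomposition must satisfy three properties: every vertex lies in some bag; for every edge, both endpoints lie together in some bag; and for every vertex, the bags containing it form a connected subtree. Here vertex 3 appears in no bag, so the decomposition is invalid.

No — vertex 3 appears in no bag.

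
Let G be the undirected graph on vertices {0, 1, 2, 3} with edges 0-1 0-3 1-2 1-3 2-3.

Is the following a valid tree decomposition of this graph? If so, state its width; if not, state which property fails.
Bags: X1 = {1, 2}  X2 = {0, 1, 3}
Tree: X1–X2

No — edge (3,2) lies in no bag.

A tree decomposition must satisfy three properties: every vertex lies in some bag; for every edge, both endpoints lie together in some bag; and for every vertex, the bags containing it form a connected subtree. Here edge (3,2) lies in no bag, so the decomposition is invalid.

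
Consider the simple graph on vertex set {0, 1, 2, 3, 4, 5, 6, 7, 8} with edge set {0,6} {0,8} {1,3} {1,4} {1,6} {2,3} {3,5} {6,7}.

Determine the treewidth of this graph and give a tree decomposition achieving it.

Treewidth 1.
One optimal decomposition is:
Bags: B1 = {1, 6}  B2 = {1, 3}  B3 = {6, 7}  B4 = {1, 4}  B5 = {2, 3}  B6 = {0, 6}  B7 = {3, 5}  B8 = {0, 8}
Tree: B1–B2, B1–B3, B1–B4, B2–B5, B3–B6, B2–B7, B6–B8

Every bag has size at most 2, so the width is 2 − 1 = 1 and tw(G) ≤ 1. Any graph with an edge has treewidth ≥ 1, and G has the edge 1–6. The upper and lower bounds meet at 1, so that is the treewidth.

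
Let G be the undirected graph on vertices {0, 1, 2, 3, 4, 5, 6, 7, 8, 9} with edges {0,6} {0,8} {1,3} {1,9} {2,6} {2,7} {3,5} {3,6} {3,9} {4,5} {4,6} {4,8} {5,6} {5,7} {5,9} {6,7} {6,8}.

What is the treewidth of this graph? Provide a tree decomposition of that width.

Every bag has size at most 3, so the width is 3 − 1 = 2 and tw(G) ≤ 2. Conversely, {1, 3, 9} is a clique of size 3, and the vertices of any clique must share a bag in every tree decomposition; so some bag has ≥ 3 vertices and tw(G) ≥ 2. The upper and lower bounds meet at 2, so that is the treewidth.

Treewidth 2.
One optimal decomposition is:
Bags: B1 = {3, 5, 6}  B2 = {4, 5, 6}  B3 = {5, 6, 7}  B4 = {2, 6, 7}  B5 = {3, 5, 9}  B6 = {4, 6, 8}  B7 = {1, 3, 9}  B8 = {0, 6, 8}
Tree: B1–B2, B1–B3, B3–B4, B1–B5, B2–B6, B5–B7, B6–B8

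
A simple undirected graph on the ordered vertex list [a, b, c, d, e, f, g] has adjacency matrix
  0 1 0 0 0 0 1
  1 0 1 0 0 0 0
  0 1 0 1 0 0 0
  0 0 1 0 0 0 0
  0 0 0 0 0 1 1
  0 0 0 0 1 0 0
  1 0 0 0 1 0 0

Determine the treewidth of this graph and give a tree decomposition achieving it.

Treewidth 1.
One such decomposition:
Bags: B1 = {c, d}  B2 = {b, c}  B3 = {a, b}  B4 = {a, g}  B5 = {e, g}  B6 = {e, f}
Tree: B1–B2, B2–B3, B3–B4, B4–B5, B5–B6

Each bag holds 2 vertices, so the decomposition has width 1, which upper-bounds the treewidth. G has an edge, so its treewidth is at least 1. Therefore the treewidth is 1.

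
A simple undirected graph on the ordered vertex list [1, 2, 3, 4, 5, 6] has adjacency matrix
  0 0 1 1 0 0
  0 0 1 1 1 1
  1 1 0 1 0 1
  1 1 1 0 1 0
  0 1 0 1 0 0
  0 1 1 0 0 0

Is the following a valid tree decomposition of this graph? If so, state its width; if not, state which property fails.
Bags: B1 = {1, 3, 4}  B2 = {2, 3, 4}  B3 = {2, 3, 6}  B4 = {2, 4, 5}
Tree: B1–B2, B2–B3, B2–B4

Yes; width 2.

Every vertex of G appears in some bag (union = {1, 2, 3, 4, 5, 6}); every edge is covered by a bag; and for each vertex v the set of bags containing v is connected in the bag tree. The decomposition is therefore valid. The largest bag has 3 vertices, so the width is 2.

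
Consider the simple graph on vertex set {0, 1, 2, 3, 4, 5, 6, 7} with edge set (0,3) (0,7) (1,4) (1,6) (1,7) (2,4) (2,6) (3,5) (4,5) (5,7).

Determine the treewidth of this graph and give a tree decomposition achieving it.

The largest bag has 3 vertices, giving width 2; this decomposition certifies tw(G) ≤ 2. Since 0–3–5–7–0 is a cycle in G, G is not acyclic. Forests are exactly the graphs of treewidth ≤ 1, so tw(G) ≥ 2. Therefore the treewidth is 2.

Treewidth 2.
One optimal decomposition is:
Bags: B1 = {0, 3, 7}  B2 = {3, 5, 7}  B3 = {1, 5, 7}  B4 = {1, 4, 5}  B5 = {1, 4, 6}  B6 = {2, 4, 6}
Tree: B1–B2, B2–B3, B3–B4, B4–B5, B5–B6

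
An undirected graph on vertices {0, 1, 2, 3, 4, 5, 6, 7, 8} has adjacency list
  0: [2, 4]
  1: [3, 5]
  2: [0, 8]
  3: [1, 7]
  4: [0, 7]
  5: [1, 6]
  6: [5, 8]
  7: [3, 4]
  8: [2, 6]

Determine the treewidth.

A width-2 tree decomposition is:
Bags: B1 = {0, 2, 8}  B2 = {0, 6, 8}  B3 = {0, 5, 6}  B4 = {0, 1, 5}  B5 = {0, 1, 3}  B6 = {0, 3, 7}  B7 = {0, 4, 7}
Tree: B1–B2, B2–B3, B3–B4, B4–B5, B5–B6, B6–B7
The largest bag has 3 vertices, giving width 2; this decomposition certifies tw(G) ≤ 2. Since 0–2–8–6–5–1–3–7–4–0 is a cycle in G, G is not acyclic. Forests are exactly the graphs of treewidth ≤ 1, so tw(G) ≥ 2. Hence tw(G) = 2 exactly.

2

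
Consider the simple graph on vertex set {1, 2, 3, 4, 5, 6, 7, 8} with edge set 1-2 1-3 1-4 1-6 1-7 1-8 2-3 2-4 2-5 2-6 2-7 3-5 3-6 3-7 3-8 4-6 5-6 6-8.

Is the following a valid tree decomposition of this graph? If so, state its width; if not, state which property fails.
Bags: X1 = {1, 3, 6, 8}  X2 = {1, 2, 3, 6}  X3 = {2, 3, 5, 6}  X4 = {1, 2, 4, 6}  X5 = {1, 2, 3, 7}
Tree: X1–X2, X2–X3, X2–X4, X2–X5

Yes; width 3.

Every vertex of G appears in some bag (union = {1, 2, 3, 4, 5, 6, 7, 8}); every edge is covered by a bag; and for each vertex v the set of bags containing v is connected in the bag tree. The decomposition is therefore valid. The largest bag has 4 vertices, so the width is 3.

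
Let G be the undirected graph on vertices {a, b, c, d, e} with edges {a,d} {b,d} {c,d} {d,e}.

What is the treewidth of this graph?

1

A width-1 tree decomposition is:
Bags: B1 = {d, e}  B2 = {c, d}  B3 = {a, d}  B4 = {b, d}
Tree: B1–B2, B2–B3, B2–B4
The largest bag has 2 vertices, giving width 1; this decomposition certifies tw(G) ≤ 1. Any graph with an edge has treewidth ≥ 1, and G has the edge e–d. The upper and lower bounds meet at 1, so that is the treewidth.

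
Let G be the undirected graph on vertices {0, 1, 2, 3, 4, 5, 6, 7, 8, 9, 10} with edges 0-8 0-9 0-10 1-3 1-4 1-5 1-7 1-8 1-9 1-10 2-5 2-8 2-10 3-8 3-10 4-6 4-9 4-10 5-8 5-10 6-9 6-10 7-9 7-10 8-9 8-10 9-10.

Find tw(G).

A width-3 tree decomposition is:
Bags: B1 = {1, 4, 9, 10}  B2 = {1, 7, 9, 10}  B3 = {1, 8, 9, 10}  B4 = {0, 8, 9, 10}  B5 = {1, 3, 8, 10}  B6 = {1, 5, 8, 10}  B7 = {4, 6, 9, 10}  B8 = {2, 5, 8, 10}
Tree: B1–B2, B2–B3, B3–B4, B3–B5, B5–B6, B1–B7, B6–B8
Every bag has size at most 4, so the width is 4 − 1 = 3 and tw(G) ≤ 3. Conversely, {0, 8, 9, 10} is a clique of size 4, and the vertices of any clique must share a bag in every tree decomposition; so some bag has ≥ 4 vertices and tw(G) ≥ 3. The upper and lower bounds meet at 3, so that is the treewidth.

3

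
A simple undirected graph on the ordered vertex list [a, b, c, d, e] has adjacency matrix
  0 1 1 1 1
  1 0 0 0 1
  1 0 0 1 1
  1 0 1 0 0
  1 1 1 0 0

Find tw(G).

2

A width-2 tree decomposition is:
Bags: B1 = {a, b, e}  B2 = {a, c, e}  B3 = {a, c, d}
Tree: B1–B2, B2–B3
Each bag holds 3 vertices, so the decomposition has width 2, which upper-bounds the treewidth. Conversely, {a, c, d} is a clique of size 3, and the vertices of any clique must share a bag in every tree decomposition; so some bag has ≥ 3 vertices and tw(G) ≥ 2. Combining the bounds, tw(G) = 2.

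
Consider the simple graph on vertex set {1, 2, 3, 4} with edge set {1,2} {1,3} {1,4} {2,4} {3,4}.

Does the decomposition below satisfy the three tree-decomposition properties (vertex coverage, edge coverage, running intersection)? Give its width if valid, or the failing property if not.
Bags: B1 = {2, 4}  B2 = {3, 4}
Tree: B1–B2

A tree decomposition must satisfy three properties: every vertex lies in some bag; for every edge, both endpoints lie together in some bag; and for every vertex, the bags containing it form a connected subtree. Here vertex 1 appears in no bag, so the decomposition is invalid.

No — vertex 1 appears in no bag.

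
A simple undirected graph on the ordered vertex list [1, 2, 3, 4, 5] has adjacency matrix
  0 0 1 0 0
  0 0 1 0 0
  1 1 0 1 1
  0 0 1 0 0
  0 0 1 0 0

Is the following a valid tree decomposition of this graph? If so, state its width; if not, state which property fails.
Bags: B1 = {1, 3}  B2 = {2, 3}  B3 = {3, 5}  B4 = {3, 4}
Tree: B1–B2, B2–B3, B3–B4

Checking the three conditions: (i) the bags cover all of {1, 2, 3, 4, 5}; (ii) for each edge, some bag contains both endpoints; (iii) the bags containing any fixed vertex form a subtree. All hold, so the decomposition is valid with width 2 − 1 = 1.

Yes; width 1.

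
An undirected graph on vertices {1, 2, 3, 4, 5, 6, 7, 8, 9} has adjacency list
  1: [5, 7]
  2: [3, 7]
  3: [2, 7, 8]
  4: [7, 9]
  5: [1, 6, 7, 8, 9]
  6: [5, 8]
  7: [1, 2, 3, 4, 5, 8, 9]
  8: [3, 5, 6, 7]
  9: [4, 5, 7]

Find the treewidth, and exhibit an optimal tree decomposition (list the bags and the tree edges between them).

The largest bag has 3 vertices, giving width 2; this decomposition certifies tw(G) ≤ 2. Conversely, {5, 6, 8} is a clique of size 3, and the vertices of any clique must share a bag in every tree decomposition; so some bag has ≥ 3 vertices and tw(G) ≥ 2. Combining the bounds, tw(G) = 2.

Treewidth 2.
Bags: B1 = {5, 7, 9}  B2 = {5, 7, 8}  B3 = {1, 5, 7}  B4 = {4, 7, 9}  B5 = {3, 7, 8}  B6 = {5, 6, 8}  B7 = {2, 3, 7}
Tree: B1–B2, B1–B3, B1–B4, B2–B5, B2–B6, B5–B7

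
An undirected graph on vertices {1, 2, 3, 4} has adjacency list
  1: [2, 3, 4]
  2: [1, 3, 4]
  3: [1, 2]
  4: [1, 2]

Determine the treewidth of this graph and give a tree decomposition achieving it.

The largest bag has 3 vertices, giving width 2; this decomposition certifies tw(G) ≤ 2. On the other hand G contains the 3-clique {1, 2, 3}. A clique must lie in a single bag of any decomposition, so no decomposition can have width below 2. Hence tw(G) = 2 exactly.

Treewidth 2.
Bags: B1 = {1, 2, 3}  B2 = {1, 2, 4}
Tree: B1–B2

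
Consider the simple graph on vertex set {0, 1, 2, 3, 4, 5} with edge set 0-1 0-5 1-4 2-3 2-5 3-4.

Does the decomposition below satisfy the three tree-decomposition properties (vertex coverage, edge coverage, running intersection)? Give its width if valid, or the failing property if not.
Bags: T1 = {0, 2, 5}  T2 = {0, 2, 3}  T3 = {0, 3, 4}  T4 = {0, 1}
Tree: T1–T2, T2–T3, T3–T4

A tree decomposition must satisfy three properties: every vertex lies in some bag; for every edge, both endpoints lie together in some bag; and for every vertex, the bags containing it form a connected subtree. Here edge (4,1) lies in no bag, so the decomposition is invalid.

No — edge (4,1) lies in no bag.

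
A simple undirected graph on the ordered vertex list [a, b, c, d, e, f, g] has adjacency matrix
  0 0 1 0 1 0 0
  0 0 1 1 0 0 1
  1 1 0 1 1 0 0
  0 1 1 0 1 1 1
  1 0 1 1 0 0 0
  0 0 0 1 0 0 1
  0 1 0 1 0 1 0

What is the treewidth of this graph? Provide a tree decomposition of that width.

Treewidth 2.
One optimal decomposition is:
Bags: B1 = {c, d, e}  B2 = {b, c, d}  B3 = {a, c, e}  B4 = {b, d, g}  B5 = {d, f, g}
Tree: B1–B2, B1–B3, B2–B4, B4–B5

Each bag holds 3 vertices, so the decomposition has width 2, which upper-bounds the treewidth. For the lower bound, the 3 vertices {d, f, g} are pairwise adjacent, and any tree decomposition puts a clique entirely inside one bag — forcing width ≥ 2. Hence tw(G) = 2 exactly.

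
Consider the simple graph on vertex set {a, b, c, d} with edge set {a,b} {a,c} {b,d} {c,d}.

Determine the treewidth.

A width-2 tree decomposition is:
Bags: B1 = {a, b, c}  B2 = {b, c, d}
Tree: B1–B2
The largest bag has 3 vertices, giving width 2; this decomposition certifies tw(G) ≤ 2. The edges c–a–b–d–c form a cycle, so G is not a tree and its treewidth is at least 2. Therefore the treewidth is 2.

2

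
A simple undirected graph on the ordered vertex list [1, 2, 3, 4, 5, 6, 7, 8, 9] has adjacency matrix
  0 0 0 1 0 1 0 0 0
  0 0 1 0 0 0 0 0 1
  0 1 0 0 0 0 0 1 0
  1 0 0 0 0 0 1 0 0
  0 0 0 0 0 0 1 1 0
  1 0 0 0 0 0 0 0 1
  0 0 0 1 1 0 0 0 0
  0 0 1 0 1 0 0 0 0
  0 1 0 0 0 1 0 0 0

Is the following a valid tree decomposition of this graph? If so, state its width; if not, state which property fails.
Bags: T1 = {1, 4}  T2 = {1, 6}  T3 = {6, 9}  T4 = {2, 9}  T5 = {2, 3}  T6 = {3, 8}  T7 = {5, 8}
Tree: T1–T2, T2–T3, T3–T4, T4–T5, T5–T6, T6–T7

No — vertex 7 appears in no bag.

A tree decomposition must satisfy three properties: every vertex lies in some bag; for every edge, both endpoints lie together in some bag; and for every vertex, the bags containing it form a connected subtree. Here vertex 7 appears in no bag, so the decomposition is invalid.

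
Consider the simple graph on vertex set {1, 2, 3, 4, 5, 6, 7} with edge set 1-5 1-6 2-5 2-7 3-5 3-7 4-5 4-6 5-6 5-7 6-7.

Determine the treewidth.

A width-2 tree decomposition is:
Bags: B1 = {4, 5, 6}  B2 = {5, 6, 7}  B3 = {1, 5, 6}  B4 = {2, 5, 7}  B5 = {3, 5, 7}
Tree: B1–B2, B1–B3, B2–B4, B4–B5
Each bag holds 3 vertices, so the decomposition has width 2, which upper-bounds the treewidth. On the other hand G contains the 3-clique {2, 5, 7}. A clique must lie in a single bag of any decomposition, so no decomposition can have width below 2. The upper and lower bounds meet at 2, so that is the treewidth.

2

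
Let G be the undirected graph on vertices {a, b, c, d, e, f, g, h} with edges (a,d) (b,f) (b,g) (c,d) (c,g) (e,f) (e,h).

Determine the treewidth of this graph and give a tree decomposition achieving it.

Treewidth 1.
One optimal decomposition is:
Bags: B1 = {e, h}  B2 = {e, f}  B3 = {b, f}  B4 = {b, g}  B5 = {c, g}  B6 = {c, d}  B7 = {a, d}
Tree: B1–B2, B2–B3, B3–B4, B4–B5, B5–B6, B6–B7

Every bag has size at most 2, so the width is 2 − 1 = 1 and tw(G) ≤ 1. G has an edge, so its treewidth is at least 1. Hence tw(G) = 1 exactly.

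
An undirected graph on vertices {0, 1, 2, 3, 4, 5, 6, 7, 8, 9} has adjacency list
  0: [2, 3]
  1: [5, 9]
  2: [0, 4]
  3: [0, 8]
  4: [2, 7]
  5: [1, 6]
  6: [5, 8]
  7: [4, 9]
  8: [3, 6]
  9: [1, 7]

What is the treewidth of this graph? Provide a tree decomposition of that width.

Each bag holds 3 vertices, so the decomposition has width 2, which upper-bounds the treewidth. For the lower bound, G contains the cycle 1–9–7–4–2–0–3–8–6–5–1, so G is not a forest; only forests have treewidth ≤ 1, hence tw(G) ≥ 2. Therefore the treewidth is 2.

Treewidth 2.
One optimal decomposition is:
Bags: B1 = {1, 7, 9}  B2 = {1, 4, 7}  B3 = {1, 2, 4}  B4 = {0, 1, 2}  B5 = {0, 1, 3}  B6 = {1, 3, 8}  B7 = {1, 6, 8}  B8 = {1, 5, 6}
Tree: B1–B2, B2–B3, B3–B4, B4–B5, B5–B6, B6–B7, B7–B8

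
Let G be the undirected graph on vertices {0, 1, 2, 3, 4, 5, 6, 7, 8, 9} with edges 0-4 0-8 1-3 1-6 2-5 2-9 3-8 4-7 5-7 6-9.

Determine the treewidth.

A width-2 tree decomposition is:
Bags: B1 = {1, 6, 9}  B2 = {1, 2, 9}  B3 = {1, 2, 5}  B4 = {1, 5, 7}  B5 = {1, 4, 7}  B6 = {0, 1, 4}  B7 = {0, 1, 8}  B8 = {1, 3, 8}
Tree: B1–B2, B2–B3, B3–B4, B4–B5, B5–B6, B6–B7, B7–B8
Every bag has size at most 3, so the width is 3 − 1 = 2 and tw(G) ≤ 2. For the lower bound, G contains the cycle 1–6–9–2–5–7–4–0–8–3–1, so G is not a forest; only forests have treewidth ≤ 1, hence tw(G) ≥ 2. Therefore the treewidth is 2.

2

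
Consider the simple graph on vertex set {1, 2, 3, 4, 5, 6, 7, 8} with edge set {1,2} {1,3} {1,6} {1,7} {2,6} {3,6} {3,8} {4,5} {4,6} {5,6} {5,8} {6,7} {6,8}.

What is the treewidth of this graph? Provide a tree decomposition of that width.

The largest bag has 3 vertices, giving width 2; this decomposition certifies tw(G) ≤ 2. For the lower bound, the 3 vertices {3, 6, 8} are pairwise adjacent, and any tree decomposition puts a clique entirely inside one bag — forcing width ≥ 2. Combining the bounds, tw(G) = 2.

Treewidth 2.
One such decomposition:
Bags: B1 = {1, 6, 7}  B2 = {1, 2, 6}  B3 = {1, 3, 6}  B4 = {3, 6, 8}  B5 = {5, 6, 8}  B6 = {4, 5, 6}
Tree: B1–B2, B1–B3, B3–B4, B4–B5, B5–B6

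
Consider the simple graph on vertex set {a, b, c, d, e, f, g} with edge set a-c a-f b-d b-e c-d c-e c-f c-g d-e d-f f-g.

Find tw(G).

A width-2 tree decomposition is:
Bags: B1 = {c, d, e}  B2 = {c, d, f}  B3 = {b, d, e}  B4 = {c, f, g}  B5 = {a, c, f}
Tree: B1–B2, B1–B3, B2–B4, B4–B5
Every bag has size at most 3, so the width is 3 − 1 = 2 and tw(G) ≤ 2. Conversely, {c, d, e} is a clique of size 3, and the vertices of any clique must share a bag in every tree decomposition; so some bag has ≥ 3 vertices and tw(G) ≥ 2. Combining the bounds, tw(G) = 2.

2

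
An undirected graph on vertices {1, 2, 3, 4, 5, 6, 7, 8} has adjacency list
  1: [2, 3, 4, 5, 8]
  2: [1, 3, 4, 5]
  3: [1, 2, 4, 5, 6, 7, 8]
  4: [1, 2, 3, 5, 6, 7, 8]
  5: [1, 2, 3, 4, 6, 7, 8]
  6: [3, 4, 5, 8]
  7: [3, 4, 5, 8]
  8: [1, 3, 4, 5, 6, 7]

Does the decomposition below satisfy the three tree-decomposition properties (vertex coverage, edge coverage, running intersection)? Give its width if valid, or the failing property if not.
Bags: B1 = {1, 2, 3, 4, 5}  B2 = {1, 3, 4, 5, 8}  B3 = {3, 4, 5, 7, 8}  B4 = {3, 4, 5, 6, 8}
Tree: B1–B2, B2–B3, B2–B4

Checking the three conditions: (i) the bags cover all of {1, 2, 3, 4, 5, 6, 7, 8}; (ii) for each edge, some bag contains both endpoints; (iii) the bags containing any fixed vertex form a subtree. All hold, so the decomposition is valid with width 5 − 1 = 4.

Yes; width 4.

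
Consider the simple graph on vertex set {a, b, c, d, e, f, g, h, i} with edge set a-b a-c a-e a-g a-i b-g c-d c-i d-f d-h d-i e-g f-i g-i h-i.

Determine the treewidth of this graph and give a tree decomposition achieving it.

The largest bag has 3 vertices, giving width 2; this decomposition certifies tw(G) ≤ 2. For the lower bound, the 3 vertices {a, e, g} are pairwise adjacent, and any tree decomposition puts a clique entirely inside one bag — forcing width ≥ 2. Therefore the treewidth is 2.

Treewidth 2.
One optimal decomposition is:
Bags: B1 = {a, g, i}  B2 = {a, c, i}  B3 = {c, d, i}  B4 = {d, h, i}  B5 = {a, e, g}  B6 = {d, f, i}  B7 = {a, b, g}
Tree: B1–B2, B2–B3, B3–B4, B1–B5, B3–B6, B1–B7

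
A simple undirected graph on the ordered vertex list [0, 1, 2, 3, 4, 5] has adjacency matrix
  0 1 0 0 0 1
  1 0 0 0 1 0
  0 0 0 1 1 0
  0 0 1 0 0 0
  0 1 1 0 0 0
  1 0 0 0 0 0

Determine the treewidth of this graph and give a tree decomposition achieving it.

Treewidth 1.
Bags: B1 = {2, 3}  B2 = {2, 4}  B3 = {1, 4}  B4 = {0, 1}  B5 = {0, 5}
Tree: B1–B2, B2–B3, B3–B4, B4–B5

Every bag has size at most 2, so the width is 2 − 1 = 1 and tw(G) ≤ 1. G has an edge, so its treewidth is at least 1. Hence tw(G) = 1 exactly.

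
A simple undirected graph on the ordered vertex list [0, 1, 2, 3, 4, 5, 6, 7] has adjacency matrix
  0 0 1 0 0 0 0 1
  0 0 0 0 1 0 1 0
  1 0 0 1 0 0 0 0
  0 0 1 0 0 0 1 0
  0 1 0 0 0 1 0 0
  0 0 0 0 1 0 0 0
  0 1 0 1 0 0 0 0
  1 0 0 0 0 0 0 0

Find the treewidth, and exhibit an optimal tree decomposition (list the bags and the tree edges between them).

Treewidth 1.
One such decomposition:
Bags: B1 = {0, 7}  B2 = {0, 2}  B3 = {2, 3}  B4 = {3, 6}  B5 = {1, 6}  B6 = {1, 4}  B7 = {4, 5}
Tree: B1–B2, B2–B3, B3–B4, B4–B5, B5–B6, B6–B7

Each bag holds 2 vertices, so the decomposition has width 1, which upper-bounds the treewidth. G has an edge, so its treewidth is at least 1. Hence tw(G) = 1 exactly.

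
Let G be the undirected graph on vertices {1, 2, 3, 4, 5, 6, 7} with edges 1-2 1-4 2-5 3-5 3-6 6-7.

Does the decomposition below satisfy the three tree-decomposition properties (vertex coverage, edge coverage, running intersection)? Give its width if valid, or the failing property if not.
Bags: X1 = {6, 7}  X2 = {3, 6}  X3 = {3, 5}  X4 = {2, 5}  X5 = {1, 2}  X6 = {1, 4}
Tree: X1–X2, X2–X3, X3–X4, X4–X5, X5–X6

Checking the three conditions: (i) the bags cover all of {1, 2, 3, 4, 5, 6, 7}; (ii) for each edge, some bag contains both endpoints; (iii) the bags containing any fixed vertex form a subtree. All hold, so the decomposition is valid with width 2 − 1 = 1.

Yes; width 1.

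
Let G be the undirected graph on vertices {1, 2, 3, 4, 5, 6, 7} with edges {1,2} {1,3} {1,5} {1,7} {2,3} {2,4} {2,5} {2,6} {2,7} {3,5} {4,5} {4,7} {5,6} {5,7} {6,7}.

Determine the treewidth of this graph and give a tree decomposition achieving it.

Each bag holds 4 vertices, so the decomposition has width 3, which upper-bounds the treewidth. On the other hand G contains the 4-clique {1, 2, 3, 5}. A clique must lie in a single bag of any decomposition, so no decomposition can have width below 3. Hence tw(G) = 3 exactly.

Treewidth 3.
One such decomposition:
Bags: B1 = {1, 2, 3, 5}  B2 = {1, 2, 5, 7}  B3 = {2, 5, 6, 7}  B4 = {2, 4, 5, 7}
Tree: B1–B2, B2–B3, B3–B4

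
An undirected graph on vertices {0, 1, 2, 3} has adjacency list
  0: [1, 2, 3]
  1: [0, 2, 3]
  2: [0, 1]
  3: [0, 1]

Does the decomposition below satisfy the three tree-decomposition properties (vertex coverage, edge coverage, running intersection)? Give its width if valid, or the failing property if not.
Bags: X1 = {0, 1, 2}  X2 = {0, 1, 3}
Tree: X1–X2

Every vertex of G appears in some bag (union = {0, 1, 2, 3}); every edge is covered by a bag; and for each vertex v the set of bags containing v is connected in the bag tree. The decomposition is therefore valid. The largest bag has 3 vertices, so the width is 2.

Yes; width 2.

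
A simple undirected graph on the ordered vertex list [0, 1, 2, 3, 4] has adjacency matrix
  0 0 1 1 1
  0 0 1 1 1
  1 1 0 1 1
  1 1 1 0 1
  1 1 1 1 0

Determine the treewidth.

A width-3 tree decomposition is:
Bags: B1 = {0, 2, 3, 4}  B2 = {1, 2, 3, 4}
Tree: B1–B2
The largest bag has 4 vertices, giving width 3; this decomposition certifies tw(G) ≤ 3. For the lower bound, the 4 vertices {0, 2, 3, 4} are pairwise adjacent, and any tree decomposition puts a clique entirely inside one bag — forcing width ≥ 3. Hence tw(G) = 3 exactly.

3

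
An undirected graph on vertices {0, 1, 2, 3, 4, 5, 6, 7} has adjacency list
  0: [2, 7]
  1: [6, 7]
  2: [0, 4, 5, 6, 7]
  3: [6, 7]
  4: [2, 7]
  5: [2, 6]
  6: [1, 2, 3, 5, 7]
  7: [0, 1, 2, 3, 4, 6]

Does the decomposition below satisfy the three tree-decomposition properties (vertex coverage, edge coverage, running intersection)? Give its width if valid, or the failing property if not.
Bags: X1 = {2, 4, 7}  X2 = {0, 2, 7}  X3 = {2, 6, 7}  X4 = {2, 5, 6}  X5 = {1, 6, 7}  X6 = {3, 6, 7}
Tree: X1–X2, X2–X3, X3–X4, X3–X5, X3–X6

Checking the three conditions: (i) the bags cover all of {0, 1, 2, 3, 4, 5, 6, 7}; (ii) for each edge, some bag contains both endpoints; (iii) the bags containing any fixed vertex form a subtree. All hold, so the decomposition is valid with width 3 − 1 = 2.

Yes; width 2.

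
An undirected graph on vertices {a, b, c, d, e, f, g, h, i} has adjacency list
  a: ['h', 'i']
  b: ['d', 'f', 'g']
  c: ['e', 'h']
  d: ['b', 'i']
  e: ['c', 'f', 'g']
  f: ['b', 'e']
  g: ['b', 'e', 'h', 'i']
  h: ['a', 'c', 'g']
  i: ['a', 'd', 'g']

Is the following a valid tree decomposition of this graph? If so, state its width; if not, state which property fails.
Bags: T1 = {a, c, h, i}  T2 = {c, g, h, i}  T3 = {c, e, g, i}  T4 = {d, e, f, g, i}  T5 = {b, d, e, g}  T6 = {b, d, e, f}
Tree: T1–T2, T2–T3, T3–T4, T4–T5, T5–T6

A tree decomposition must satisfy three properties: every vertex lies in some bag; for every edge, both endpoints lie together in some bag; and for every vertex, the bags containing it form a connected subtree. Here bags containing vertex f are not connected in the tree, so the decomposition is invalid.

No — bags containing vertex f are not connected in the tree.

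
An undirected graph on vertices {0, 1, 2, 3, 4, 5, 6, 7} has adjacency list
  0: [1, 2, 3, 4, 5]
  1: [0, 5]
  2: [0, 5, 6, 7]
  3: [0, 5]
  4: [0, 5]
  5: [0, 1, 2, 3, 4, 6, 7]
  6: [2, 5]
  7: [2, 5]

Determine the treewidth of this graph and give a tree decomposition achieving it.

Every bag has size at most 3, so the width is 3 − 1 = 2 and tw(G) ≤ 2. Conversely, {0, 1, 5} is a clique of size 3, and the vertices of any clique must share a bag in every tree decomposition; so some bag has ≥ 3 vertices and tw(G) ≥ 2. The upper and lower bounds meet at 2, so that is the treewidth.

Treewidth 2.
Bags: B1 = {2, 5, 6}  B2 = {0, 2, 5}  B3 = {0, 1, 5}  B4 = {2, 5, 7}  B5 = {0, 3, 5}  B6 = {0, 4, 5}
Tree: B1–B2, B2–B3, B1–B4, B2–B5, B5–B6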